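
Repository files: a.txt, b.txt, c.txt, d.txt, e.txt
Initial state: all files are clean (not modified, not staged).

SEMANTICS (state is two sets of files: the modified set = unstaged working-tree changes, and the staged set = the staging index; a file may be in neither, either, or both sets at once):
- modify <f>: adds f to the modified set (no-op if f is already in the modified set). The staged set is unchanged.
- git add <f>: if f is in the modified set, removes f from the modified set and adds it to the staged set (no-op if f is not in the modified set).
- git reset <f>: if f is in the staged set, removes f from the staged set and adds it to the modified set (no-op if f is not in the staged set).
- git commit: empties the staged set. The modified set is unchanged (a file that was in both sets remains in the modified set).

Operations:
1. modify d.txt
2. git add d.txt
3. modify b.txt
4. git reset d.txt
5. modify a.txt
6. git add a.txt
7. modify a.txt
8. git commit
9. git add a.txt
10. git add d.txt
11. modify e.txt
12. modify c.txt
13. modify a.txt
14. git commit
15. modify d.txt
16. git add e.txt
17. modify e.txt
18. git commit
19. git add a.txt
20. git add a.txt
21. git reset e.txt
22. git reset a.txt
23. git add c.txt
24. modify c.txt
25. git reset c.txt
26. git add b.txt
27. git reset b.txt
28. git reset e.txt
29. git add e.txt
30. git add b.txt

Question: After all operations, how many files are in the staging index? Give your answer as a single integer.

After op 1 (modify d.txt): modified={d.txt} staged={none}
After op 2 (git add d.txt): modified={none} staged={d.txt}
After op 3 (modify b.txt): modified={b.txt} staged={d.txt}
After op 4 (git reset d.txt): modified={b.txt, d.txt} staged={none}
After op 5 (modify a.txt): modified={a.txt, b.txt, d.txt} staged={none}
After op 6 (git add a.txt): modified={b.txt, d.txt} staged={a.txt}
After op 7 (modify a.txt): modified={a.txt, b.txt, d.txt} staged={a.txt}
After op 8 (git commit): modified={a.txt, b.txt, d.txt} staged={none}
After op 9 (git add a.txt): modified={b.txt, d.txt} staged={a.txt}
After op 10 (git add d.txt): modified={b.txt} staged={a.txt, d.txt}
After op 11 (modify e.txt): modified={b.txt, e.txt} staged={a.txt, d.txt}
After op 12 (modify c.txt): modified={b.txt, c.txt, e.txt} staged={a.txt, d.txt}
After op 13 (modify a.txt): modified={a.txt, b.txt, c.txt, e.txt} staged={a.txt, d.txt}
After op 14 (git commit): modified={a.txt, b.txt, c.txt, e.txt} staged={none}
After op 15 (modify d.txt): modified={a.txt, b.txt, c.txt, d.txt, e.txt} staged={none}
After op 16 (git add e.txt): modified={a.txt, b.txt, c.txt, d.txt} staged={e.txt}
After op 17 (modify e.txt): modified={a.txt, b.txt, c.txt, d.txt, e.txt} staged={e.txt}
After op 18 (git commit): modified={a.txt, b.txt, c.txt, d.txt, e.txt} staged={none}
After op 19 (git add a.txt): modified={b.txt, c.txt, d.txt, e.txt} staged={a.txt}
After op 20 (git add a.txt): modified={b.txt, c.txt, d.txt, e.txt} staged={a.txt}
After op 21 (git reset e.txt): modified={b.txt, c.txt, d.txt, e.txt} staged={a.txt}
After op 22 (git reset a.txt): modified={a.txt, b.txt, c.txt, d.txt, e.txt} staged={none}
After op 23 (git add c.txt): modified={a.txt, b.txt, d.txt, e.txt} staged={c.txt}
After op 24 (modify c.txt): modified={a.txt, b.txt, c.txt, d.txt, e.txt} staged={c.txt}
After op 25 (git reset c.txt): modified={a.txt, b.txt, c.txt, d.txt, e.txt} staged={none}
After op 26 (git add b.txt): modified={a.txt, c.txt, d.txt, e.txt} staged={b.txt}
After op 27 (git reset b.txt): modified={a.txt, b.txt, c.txt, d.txt, e.txt} staged={none}
After op 28 (git reset e.txt): modified={a.txt, b.txt, c.txt, d.txt, e.txt} staged={none}
After op 29 (git add e.txt): modified={a.txt, b.txt, c.txt, d.txt} staged={e.txt}
After op 30 (git add b.txt): modified={a.txt, c.txt, d.txt} staged={b.txt, e.txt}
Final staged set: {b.txt, e.txt} -> count=2

Answer: 2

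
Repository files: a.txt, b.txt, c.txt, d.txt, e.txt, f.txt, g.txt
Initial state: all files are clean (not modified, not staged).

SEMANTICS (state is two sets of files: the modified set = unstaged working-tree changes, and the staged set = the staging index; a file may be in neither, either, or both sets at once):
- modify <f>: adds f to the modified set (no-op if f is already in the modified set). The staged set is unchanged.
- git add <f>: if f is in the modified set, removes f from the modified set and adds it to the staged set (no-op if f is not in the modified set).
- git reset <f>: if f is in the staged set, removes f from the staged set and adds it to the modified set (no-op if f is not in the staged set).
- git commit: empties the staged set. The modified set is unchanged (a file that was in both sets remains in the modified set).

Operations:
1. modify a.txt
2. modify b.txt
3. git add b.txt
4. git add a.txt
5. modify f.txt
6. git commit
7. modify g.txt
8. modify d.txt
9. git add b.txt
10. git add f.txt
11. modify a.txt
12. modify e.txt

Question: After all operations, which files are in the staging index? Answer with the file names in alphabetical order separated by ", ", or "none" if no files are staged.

Answer: f.txt

Derivation:
After op 1 (modify a.txt): modified={a.txt} staged={none}
After op 2 (modify b.txt): modified={a.txt, b.txt} staged={none}
After op 3 (git add b.txt): modified={a.txt} staged={b.txt}
After op 4 (git add a.txt): modified={none} staged={a.txt, b.txt}
After op 5 (modify f.txt): modified={f.txt} staged={a.txt, b.txt}
After op 6 (git commit): modified={f.txt} staged={none}
After op 7 (modify g.txt): modified={f.txt, g.txt} staged={none}
After op 8 (modify d.txt): modified={d.txt, f.txt, g.txt} staged={none}
After op 9 (git add b.txt): modified={d.txt, f.txt, g.txt} staged={none}
After op 10 (git add f.txt): modified={d.txt, g.txt} staged={f.txt}
After op 11 (modify a.txt): modified={a.txt, d.txt, g.txt} staged={f.txt}
After op 12 (modify e.txt): modified={a.txt, d.txt, e.txt, g.txt} staged={f.txt}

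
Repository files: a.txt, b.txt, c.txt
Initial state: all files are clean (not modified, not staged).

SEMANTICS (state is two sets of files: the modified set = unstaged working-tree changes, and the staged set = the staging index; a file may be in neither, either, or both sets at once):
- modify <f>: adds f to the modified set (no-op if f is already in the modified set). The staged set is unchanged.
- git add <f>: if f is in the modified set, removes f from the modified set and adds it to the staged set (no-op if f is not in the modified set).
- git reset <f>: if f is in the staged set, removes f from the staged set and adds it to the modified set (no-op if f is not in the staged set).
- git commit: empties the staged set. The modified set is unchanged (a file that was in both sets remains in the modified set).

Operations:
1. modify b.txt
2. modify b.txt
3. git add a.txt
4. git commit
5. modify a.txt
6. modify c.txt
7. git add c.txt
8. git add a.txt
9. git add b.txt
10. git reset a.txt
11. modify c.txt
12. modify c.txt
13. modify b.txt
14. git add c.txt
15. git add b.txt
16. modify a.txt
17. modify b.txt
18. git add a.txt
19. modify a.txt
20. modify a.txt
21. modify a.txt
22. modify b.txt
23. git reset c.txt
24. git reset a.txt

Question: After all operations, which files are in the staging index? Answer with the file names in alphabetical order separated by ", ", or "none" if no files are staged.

After op 1 (modify b.txt): modified={b.txt} staged={none}
After op 2 (modify b.txt): modified={b.txt} staged={none}
After op 3 (git add a.txt): modified={b.txt} staged={none}
After op 4 (git commit): modified={b.txt} staged={none}
After op 5 (modify a.txt): modified={a.txt, b.txt} staged={none}
After op 6 (modify c.txt): modified={a.txt, b.txt, c.txt} staged={none}
After op 7 (git add c.txt): modified={a.txt, b.txt} staged={c.txt}
After op 8 (git add a.txt): modified={b.txt} staged={a.txt, c.txt}
After op 9 (git add b.txt): modified={none} staged={a.txt, b.txt, c.txt}
After op 10 (git reset a.txt): modified={a.txt} staged={b.txt, c.txt}
After op 11 (modify c.txt): modified={a.txt, c.txt} staged={b.txt, c.txt}
After op 12 (modify c.txt): modified={a.txt, c.txt} staged={b.txt, c.txt}
After op 13 (modify b.txt): modified={a.txt, b.txt, c.txt} staged={b.txt, c.txt}
After op 14 (git add c.txt): modified={a.txt, b.txt} staged={b.txt, c.txt}
After op 15 (git add b.txt): modified={a.txt} staged={b.txt, c.txt}
After op 16 (modify a.txt): modified={a.txt} staged={b.txt, c.txt}
After op 17 (modify b.txt): modified={a.txt, b.txt} staged={b.txt, c.txt}
After op 18 (git add a.txt): modified={b.txt} staged={a.txt, b.txt, c.txt}
After op 19 (modify a.txt): modified={a.txt, b.txt} staged={a.txt, b.txt, c.txt}
After op 20 (modify a.txt): modified={a.txt, b.txt} staged={a.txt, b.txt, c.txt}
After op 21 (modify a.txt): modified={a.txt, b.txt} staged={a.txt, b.txt, c.txt}
After op 22 (modify b.txt): modified={a.txt, b.txt} staged={a.txt, b.txt, c.txt}
After op 23 (git reset c.txt): modified={a.txt, b.txt, c.txt} staged={a.txt, b.txt}
After op 24 (git reset a.txt): modified={a.txt, b.txt, c.txt} staged={b.txt}

Answer: b.txt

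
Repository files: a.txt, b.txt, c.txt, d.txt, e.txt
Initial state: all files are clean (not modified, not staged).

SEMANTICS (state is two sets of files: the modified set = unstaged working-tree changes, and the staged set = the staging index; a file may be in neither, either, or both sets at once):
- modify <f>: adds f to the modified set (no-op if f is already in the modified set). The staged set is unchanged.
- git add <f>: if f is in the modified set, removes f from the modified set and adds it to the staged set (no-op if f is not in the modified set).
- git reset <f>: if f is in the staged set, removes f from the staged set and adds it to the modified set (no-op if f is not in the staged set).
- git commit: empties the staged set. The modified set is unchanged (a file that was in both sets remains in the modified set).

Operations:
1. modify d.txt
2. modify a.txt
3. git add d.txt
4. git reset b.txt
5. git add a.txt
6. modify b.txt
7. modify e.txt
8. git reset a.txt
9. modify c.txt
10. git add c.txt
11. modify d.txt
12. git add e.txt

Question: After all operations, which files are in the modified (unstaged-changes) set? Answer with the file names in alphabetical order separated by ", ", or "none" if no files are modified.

Answer: a.txt, b.txt, d.txt

Derivation:
After op 1 (modify d.txt): modified={d.txt} staged={none}
After op 2 (modify a.txt): modified={a.txt, d.txt} staged={none}
After op 3 (git add d.txt): modified={a.txt} staged={d.txt}
After op 4 (git reset b.txt): modified={a.txt} staged={d.txt}
After op 5 (git add a.txt): modified={none} staged={a.txt, d.txt}
After op 6 (modify b.txt): modified={b.txt} staged={a.txt, d.txt}
After op 7 (modify e.txt): modified={b.txt, e.txt} staged={a.txt, d.txt}
After op 8 (git reset a.txt): modified={a.txt, b.txt, e.txt} staged={d.txt}
After op 9 (modify c.txt): modified={a.txt, b.txt, c.txt, e.txt} staged={d.txt}
After op 10 (git add c.txt): modified={a.txt, b.txt, e.txt} staged={c.txt, d.txt}
After op 11 (modify d.txt): modified={a.txt, b.txt, d.txt, e.txt} staged={c.txt, d.txt}
After op 12 (git add e.txt): modified={a.txt, b.txt, d.txt} staged={c.txt, d.txt, e.txt}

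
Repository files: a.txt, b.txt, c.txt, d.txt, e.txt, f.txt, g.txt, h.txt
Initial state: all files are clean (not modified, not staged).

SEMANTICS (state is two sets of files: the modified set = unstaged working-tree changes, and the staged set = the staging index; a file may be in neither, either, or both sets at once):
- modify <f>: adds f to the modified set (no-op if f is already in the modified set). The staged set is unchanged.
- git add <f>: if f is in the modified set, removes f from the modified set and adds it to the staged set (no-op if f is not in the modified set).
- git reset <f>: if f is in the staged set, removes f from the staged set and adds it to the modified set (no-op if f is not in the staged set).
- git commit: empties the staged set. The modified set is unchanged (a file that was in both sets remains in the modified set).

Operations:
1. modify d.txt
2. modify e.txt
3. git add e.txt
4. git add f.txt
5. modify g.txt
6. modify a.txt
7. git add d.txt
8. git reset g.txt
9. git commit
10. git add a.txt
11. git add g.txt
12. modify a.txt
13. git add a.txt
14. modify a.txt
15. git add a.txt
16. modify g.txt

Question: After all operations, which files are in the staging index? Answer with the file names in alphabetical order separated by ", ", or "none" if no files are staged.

After op 1 (modify d.txt): modified={d.txt} staged={none}
After op 2 (modify e.txt): modified={d.txt, e.txt} staged={none}
After op 3 (git add e.txt): modified={d.txt} staged={e.txt}
After op 4 (git add f.txt): modified={d.txt} staged={e.txt}
After op 5 (modify g.txt): modified={d.txt, g.txt} staged={e.txt}
After op 6 (modify a.txt): modified={a.txt, d.txt, g.txt} staged={e.txt}
After op 7 (git add d.txt): modified={a.txt, g.txt} staged={d.txt, e.txt}
After op 8 (git reset g.txt): modified={a.txt, g.txt} staged={d.txt, e.txt}
After op 9 (git commit): modified={a.txt, g.txt} staged={none}
After op 10 (git add a.txt): modified={g.txt} staged={a.txt}
After op 11 (git add g.txt): modified={none} staged={a.txt, g.txt}
After op 12 (modify a.txt): modified={a.txt} staged={a.txt, g.txt}
After op 13 (git add a.txt): modified={none} staged={a.txt, g.txt}
After op 14 (modify a.txt): modified={a.txt} staged={a.txt, g.txt}
After op 15 (git add a.txt): modified={none} staged={a.txt, g.txt}
After op 16 (modify g.txt): modified={g.txt} staged={a.txt, g.txt}

Answer: a.txt, g.txt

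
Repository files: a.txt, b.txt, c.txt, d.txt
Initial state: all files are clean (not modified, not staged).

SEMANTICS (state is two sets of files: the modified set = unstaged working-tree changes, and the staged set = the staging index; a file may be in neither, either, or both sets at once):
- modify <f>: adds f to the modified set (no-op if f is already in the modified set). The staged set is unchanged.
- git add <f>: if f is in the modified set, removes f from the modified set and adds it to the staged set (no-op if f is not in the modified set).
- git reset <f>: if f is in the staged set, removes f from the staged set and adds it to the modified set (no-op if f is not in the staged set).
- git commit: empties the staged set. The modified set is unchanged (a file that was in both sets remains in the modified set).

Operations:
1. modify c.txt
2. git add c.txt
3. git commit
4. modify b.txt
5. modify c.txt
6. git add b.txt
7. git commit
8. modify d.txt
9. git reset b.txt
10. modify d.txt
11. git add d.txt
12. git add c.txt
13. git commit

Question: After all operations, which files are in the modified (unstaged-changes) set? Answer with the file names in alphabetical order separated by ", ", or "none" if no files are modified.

Answer: none

Derivation:
After op 1 (modify c.txt): modified={c.txt} staged={none}
After op 2 (git add c.txt): modified={none} staged={c.txt}
After op 3 (git commit): modified={none} staged={none}
After op 4 (modify b.txt): modified={b.txt} staged={none}
After op 5 (modify c.txt): modified={b.txt, c.txt} staged={none}
After op 6 (git add b.txt): modified={c.txt} staged={b.txt}
After op 7 (git commit): modified={c.txt} staged={none}
After op 8 (modify d.txt): modified={c.txt, d.txt} staged={none}
After op 9 (git reset b.txt): modified={c.txt, d.txt} staged={none}
After op 10 (modify d.txt): modified={c.txt, d.txt} staged={none}
After op 11 (git add d.txt): modified={c.txt} staged={d.txt}
After op 12 (git add c.txt): modified={none} staged={c.txt, d.txt}
After op 13 (git commit): modified={none} staged={none}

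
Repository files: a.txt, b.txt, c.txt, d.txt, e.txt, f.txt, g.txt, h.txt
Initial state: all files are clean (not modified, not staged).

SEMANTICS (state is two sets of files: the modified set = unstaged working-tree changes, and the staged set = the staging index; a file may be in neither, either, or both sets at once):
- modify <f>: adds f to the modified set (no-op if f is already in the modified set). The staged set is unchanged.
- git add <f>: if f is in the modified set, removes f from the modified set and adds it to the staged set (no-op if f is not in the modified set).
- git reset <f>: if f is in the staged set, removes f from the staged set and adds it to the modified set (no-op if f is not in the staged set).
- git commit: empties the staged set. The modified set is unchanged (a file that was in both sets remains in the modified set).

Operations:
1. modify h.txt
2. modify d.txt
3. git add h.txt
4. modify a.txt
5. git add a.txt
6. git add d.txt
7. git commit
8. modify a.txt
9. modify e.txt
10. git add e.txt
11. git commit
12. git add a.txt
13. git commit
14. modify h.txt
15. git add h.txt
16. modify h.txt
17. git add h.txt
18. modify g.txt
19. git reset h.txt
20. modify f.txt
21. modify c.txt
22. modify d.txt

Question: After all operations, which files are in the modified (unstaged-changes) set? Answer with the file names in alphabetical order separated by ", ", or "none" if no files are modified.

After op 1 (modify h.txt): modified={h.txt} staged={none}
After op 2 (modify d.txt): modified={d.txt, h.txt} staged={none}
After op 3 (git add h.txt): modified={d.txt} staged={h.txt}
After op 4 (modify a.txt): modified={a.txt, d.txt} staged={h.txt}
After op 5 (git add a.txt): modified={d.txt} staged={a.txt, h.txt}
After op 6 (git add d.txt): modified={none} staged={a.txt, d.txt, h.txt}
After op 7 (git commit): modified={none} staged={none}
After op 8 (modify a.txt): modified={a.txt} staged={none}
After op 9 (modify e.txt): modified={a.txt, e.txt} staged={none}
After op 10 (git add e.txt): modified={a.txt} staged={e.txt}
After op 11 (git commit): modified={a.txt} staged={none}
After op 12 (git add a.txt): modified={none} staged={a.txt}
After op 13 (git commit): modified={none} staged={none}
After op 14 (modify h.txt): modified={h.txt} staged={none}
After op 15 (git add h.txt): modified={none} staged={h.txt}
After op 16 (modify h.txt): modified={h.txt} staged={h.txt}
After op 17 (git add h.txt): modified={none} staged={h.txt}
After op 18 (modify g.txt): modified={g.txt} staged={h.txt}
After op 19 (git reset h.txt): modified={g.txt, h.txt} staged={none}
After op 20 (modify f.txt): modified={f.txt, g.txt, h.txt} staged={none}
After op 21 (modify c.txt): modified={c.txt, f.txt, g.txt, h.txt} staged={none}
After op 22 (modify d.txt): modified={c.txt, d.txt, f.txt, g.txt, h.txt} staged={none}

Answer: c.txt, d.txt, f.txt, g.txt, h.txt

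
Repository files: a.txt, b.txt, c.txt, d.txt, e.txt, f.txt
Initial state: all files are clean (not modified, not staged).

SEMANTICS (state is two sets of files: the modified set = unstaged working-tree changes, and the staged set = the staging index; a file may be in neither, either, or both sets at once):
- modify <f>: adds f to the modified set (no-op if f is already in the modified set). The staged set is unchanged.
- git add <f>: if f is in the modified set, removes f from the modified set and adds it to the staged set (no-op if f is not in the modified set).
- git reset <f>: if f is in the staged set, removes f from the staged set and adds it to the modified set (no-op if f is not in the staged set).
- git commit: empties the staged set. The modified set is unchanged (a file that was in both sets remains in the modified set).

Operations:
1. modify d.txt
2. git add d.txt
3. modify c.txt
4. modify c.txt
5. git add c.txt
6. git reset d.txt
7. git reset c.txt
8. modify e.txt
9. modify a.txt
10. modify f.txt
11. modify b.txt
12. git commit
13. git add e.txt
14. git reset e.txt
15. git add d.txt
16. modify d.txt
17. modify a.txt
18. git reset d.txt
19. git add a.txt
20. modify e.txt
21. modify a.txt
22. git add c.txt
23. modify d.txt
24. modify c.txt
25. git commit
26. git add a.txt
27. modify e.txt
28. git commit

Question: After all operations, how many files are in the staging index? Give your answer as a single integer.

Answer: 0

Derivation:
After op 1 (modify d.txt): modified={d.txt} staged={none}
After op 2 (git add d.txt): modified={none} staged={d.txt}
After op 3 (modify c.txt): modified={c.txt} staged={d.txt}
After op 4 (modify c.txt): modified={c.txt} staged={d.txt}
After op 5 (git add c.txt): modified={none} staged={c.txt, d.txt}
After op 6 (git reset d.txt): modified={d.txt} staged={c.txt}
After op 7 (git reset c.txt): modified={c.txt, d.txt} staged={none}
After op 8 (modify e.txt): modified={c.txt, d.txt, e.txt} staged={none}
After op 9 (modify a.txt): modified={a.txt, c.txt, d.txt, e.txt} staged={none}
After op 10 (modify f.txt): modified={a.txt, c.txt, d.txt, e.txt, f.txt} staged={none}
After op 11 (modify b.txt): modified={a.txt, b.txt, c.txt, d.txt, e.txt, f.txt} staged={none}
After op 12 (git commit): modified={a.txt, b.txt, c.txt, d.txt, e.txt, f.txt} staged={none}
After op 13 (git add e.txt): modified={a.txt, b.txt, c.txt, d.txt, f.txt} staged={e.txt}
After op 14 (git reset e.txt): modified={a.txt, b.txt, c.txt, d.txt, e.txt, f.txt} staged={none}
After op 15 (git add d.txt): modified={a.txt, b.txt, c.txt, e.txt, f.txt} staged={d.txt}
After op 16 (modify d.txt): modified={a.txt, b.txt, c.txt, d.txt, e.txt, f.txt} staged={d.txt}
After op 17 (modify a.txt): modified={a.txt, b.txt, c.txt, d.txt, e.txt, f.txt} staged={d.txt}
After op 18 (git reset d.txt): modified={a.txt, b.txt, c.txt, d.txt, e.txt, f.txt} staged={none}
After op 19 (git add a.txt): modified={b.txt, c.txt, d.txt, e.txt, f.txt} staged={a.txt}
After op 20 (modify e.txt): modified={b.txt, c.txt, d.txt, e.txt, f.txt} staged={a.txt}
After op 21 (modify a.txt): modified={a.txt, b.txt, c.txt, d.txt, e.txt, f.txt} staged={a.txt}
After op 22 (git add c.txt): modified={a.txt, b.txt, d.txt, e.txt, f.txt} staged={a.txt, c.txt}
After op 23 (modify d.txt): modified={a.txt, b.txt, d.txt, e.txt, f.txt} staged={a.txt, c.txt}
After op 24 (modify c.txt): modified={a.txt, b.txt, c.txt, d.txt, e.txt, f.txt} staged={a.txt, c.txt}
After op 25 (git commit): modified={a.txt, b.txt, c.txt, d.txt, e.txt, f.txt} staged={none}
After op 26 (git add a.txt): modified={b.txt, c.txt, d.txt, e.txt, f.txt} staged={a.txt}
After op 27 (modify e.txt): modified={b.txt, c.txt, d.txt, e.txt, f.txt} staged={a.txt}
After op 28 (git commit): modified={b.txt, c.txt, d.txt, e.txt, f.txt} staged={none}
Final staged set: {none} -> count=0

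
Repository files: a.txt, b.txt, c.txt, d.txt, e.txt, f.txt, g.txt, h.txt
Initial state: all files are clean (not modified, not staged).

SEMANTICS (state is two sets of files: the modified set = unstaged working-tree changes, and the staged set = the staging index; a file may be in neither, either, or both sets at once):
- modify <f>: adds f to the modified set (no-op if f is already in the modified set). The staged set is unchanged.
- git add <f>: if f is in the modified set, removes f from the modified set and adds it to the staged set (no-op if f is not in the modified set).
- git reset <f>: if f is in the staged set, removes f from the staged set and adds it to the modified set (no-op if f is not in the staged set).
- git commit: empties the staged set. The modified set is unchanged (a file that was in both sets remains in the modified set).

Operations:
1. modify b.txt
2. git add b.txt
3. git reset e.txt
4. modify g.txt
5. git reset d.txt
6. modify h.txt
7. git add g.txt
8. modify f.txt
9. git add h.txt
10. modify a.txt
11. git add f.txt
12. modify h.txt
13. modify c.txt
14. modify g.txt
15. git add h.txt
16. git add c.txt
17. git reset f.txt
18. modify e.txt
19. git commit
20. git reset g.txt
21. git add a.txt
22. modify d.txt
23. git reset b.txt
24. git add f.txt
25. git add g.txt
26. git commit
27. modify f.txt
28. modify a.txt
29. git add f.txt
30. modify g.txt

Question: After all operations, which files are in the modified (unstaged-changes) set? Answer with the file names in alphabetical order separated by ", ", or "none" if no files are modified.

After op 1 (modify b.txt): modified={b.txt} staged={none}
After op 2 (git add b.txt): modified={none} staged={b.txt}
After op 3 (git reset e.txt): modified={none} staged={b.txt}
After op 4 (modify g.txt): modified={g.txt} staged={b.txt}
After op 5 (git reset d.txt): modified={g.txt} staged={b.txt}
After op 6 (modify h.txt): modified={g.txt, h.txt} staged={b.txt}
After op 7 (git add g.txt): modified={h.txt} staged={b.txt, g.txt}
After op 8 (modify f.txt): modified={f.txt, h.txt} staged={b.txt, g.txt}
After op 9 (git add h.txt): modified={f.txt} staged={b.txt, g.txt, h.txt}
After op 10 (modify a.txt): modified={a.txt, f.txt} staged={b.txt, g.txt, h.txt}
After op 11 (git add f.txt): modified={a.txt} staged={b.txt, f.txt, g.txt, h.txt}
After op 12 (modify h.txt): modified={a.txt, h.txt} staged={b.txt, f.txt, g.txt, h.txt}
After op 13 (modify c.txt): modified={a.txt, c.txt, h.txt} staged={b.txt, f.txt, g.txt, h.txt}
After op 14 (modify g.txt): modified={a.txt, c.txt, g.txt, h.txt} staged={b.txt, f.txt, g.txt, h.txt}
After op 15 (git add h.txt): modified={a.txt, c.txt, g.txt} staged={b.txt, f.txt, g.txt, h.txt}
After op 16 (git add c.txt): modified={a.txt, g.txt} staged={b.txt, c.txt, f.txt, g.txt, h.txt}
After op 17 (git reset f.txt): modified={a.txt, f.txt, g.txt} staged={b.txt, c.txt, g.txt, h.txt}
After op 18 (modify e.txt): modified={a.txt, e.txt, f.txt, g.txt} staged={b.txt, c.txt, g.txt, h.txt}
After op 19 (git commit): modified={a.txt, e.txt, f.txt, g.txt} staged={none}
After op 20 (git reset g.txt): modified={a.txt, e.txt, f.txt, g.txt} staged={none}
After op 21 (git add a.txt): modified={e.txt, f.txt, g.txt} staged={a.txt}
After op 22 (modify d.txt): modified={d.txt, e.txt, f.txt, g.txt} staged={a.txt}
After op 23 (git reset b.txt): modified={d.txt, e.txt, f.txt, g.txt} staged={a.txt}
After op 24 (git add f.txt): modified={d.txt, e.txt, g.txt} staged={a.txt, f.txt}
After op 25 (git add g.txt): modified={d.txt, e.txt} staged={a.txt, f.txt, g.txt}
After op 26 (git commit): modified={d.txt, e.txt} staged={none}
After op 27 (modify f.txt): modified={d.txt, e.txt, f.txt} staged={none}
After op 28 (modify a.txt): modified={a.txt, d.txt, e.txt, f.txt} staged={none}
After op 29 (git add f.txt): modified={a.txt, d.txt, e.txt} staged={f.txt}
After op 30 (modify g.txt): modified={a.txt, d.txt, e.txt, g.txt} staged={f.txt}

Answer: a.txt, d.txt, e.txt, g.txt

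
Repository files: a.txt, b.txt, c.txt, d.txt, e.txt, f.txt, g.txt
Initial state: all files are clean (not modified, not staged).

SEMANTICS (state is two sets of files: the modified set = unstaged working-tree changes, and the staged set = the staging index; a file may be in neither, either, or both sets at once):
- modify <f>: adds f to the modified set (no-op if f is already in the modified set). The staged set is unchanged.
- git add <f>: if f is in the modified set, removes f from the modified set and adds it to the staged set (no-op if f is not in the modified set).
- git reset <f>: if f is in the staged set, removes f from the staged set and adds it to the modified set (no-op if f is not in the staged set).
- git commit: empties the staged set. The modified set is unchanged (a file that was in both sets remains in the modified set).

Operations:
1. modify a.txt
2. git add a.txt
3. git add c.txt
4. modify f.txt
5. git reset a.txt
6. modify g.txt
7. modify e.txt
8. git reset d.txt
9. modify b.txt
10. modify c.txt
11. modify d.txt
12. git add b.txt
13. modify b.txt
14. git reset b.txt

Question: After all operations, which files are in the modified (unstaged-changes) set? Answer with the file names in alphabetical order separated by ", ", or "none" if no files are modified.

After op 1 (modify a.txt): modified={a.txt} staged={none}
After op 2 (git add a.txt): modified={none} staged={a.txt}
After op 3 (git add c.txt): modified={none} staged={a.txt}
After op 4 (modify f.txt): modified={f.txt} staged={a.txt}
After op 5 (git reset a.txt): modified={a.txt, f.txt} staged={none}
After op 6 (modify g.txt): modified={a.txt, f.txt, g.txt} staged={none}
After op 7 (modify e.txt): modified={a.txt, e.txt, f.txt, g.txt} staged={none}
After op 8 (git reset d.txt): modified={a.txt, e.txt, f.txt, g.txt} staged={none}
After op 9 (modify b.txt): modified={a.txt, b.txt, e.txt, f.txt, g.txt} staged={none}
After op 10 (modify c.txt): modified={a.txt, b.txt, c.txt, e.txt, f.txt, g.txt} staged={none}
After op 11 (modify d.txt): modified={a.txt, b.txt, c.txt, d.txt, e.txt, f.txt, g.txt} staged={none}
After op 12 (git add b.txt): modified={a.txt, c.txt, d.txt, e.txt, f.txt, g.txt} staged={b.txt}
After op 13 (modify b.txt): modified={a.txt, b.txt, c.txt, d.txt, e.txt, f.txt, g.txt} staged={b.txt}
After op 14 (git reset b.txt): modified={a.txt, b.txt, c.txt, d.txt, e.txt, f.txt, g.txt} staged={none}

Answer: a.txt, b.txt, c.txt, d.txt, e.txt, f.txt, g.txt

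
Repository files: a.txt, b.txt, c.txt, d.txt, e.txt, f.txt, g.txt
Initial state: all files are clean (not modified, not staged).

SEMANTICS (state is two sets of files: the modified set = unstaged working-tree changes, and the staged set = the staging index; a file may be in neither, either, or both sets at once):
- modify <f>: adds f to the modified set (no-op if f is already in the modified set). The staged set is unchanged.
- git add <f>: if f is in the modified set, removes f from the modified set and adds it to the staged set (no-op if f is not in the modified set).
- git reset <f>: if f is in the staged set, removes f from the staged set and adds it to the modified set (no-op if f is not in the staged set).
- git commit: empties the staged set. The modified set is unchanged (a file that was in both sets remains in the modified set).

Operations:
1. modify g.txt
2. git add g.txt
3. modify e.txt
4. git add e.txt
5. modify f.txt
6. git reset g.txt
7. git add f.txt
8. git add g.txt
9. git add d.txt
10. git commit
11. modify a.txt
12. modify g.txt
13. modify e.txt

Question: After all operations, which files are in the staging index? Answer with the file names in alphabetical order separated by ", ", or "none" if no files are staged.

After op 1 (modify g.txt): modified={g.txt} staged={none}
After op 2 (git add g.txt): modified={none} staged={g.txt}
After op 3 (modify e.txt): modified={e.txt} staged={g.txt}
After op 4 (git add e.txt): modified={none} staged={e.txt, g.txt}
After op 5 (modify f.txt): modified={f.txt} staged={e.txt, g.txt}
After op 6 (git reset g.txt): modified={f.txt, g.txt} staged={e.txt}
After op 7 (git add f.txt): modified={g.txt} staged={e.txt, f.txt}
After op 8 (git add g.txt): modified={none} staged={e.txt, f.txt, g.txt}
After op 9 (git add d.txt): modified={none} staged={e.txt, f.txt, g.txt}
After op 10 (git commit): modified={none} staged={none}
After op 11 (modify a.txt): modified={a.txt} staged={none}
After op 12 (modify g.txt): modified={a.txt, g.txt} staged={none}
After op 13 (modify e.txt): modified={a.txt, e.txt, g.txt} staged={none}

Answer: none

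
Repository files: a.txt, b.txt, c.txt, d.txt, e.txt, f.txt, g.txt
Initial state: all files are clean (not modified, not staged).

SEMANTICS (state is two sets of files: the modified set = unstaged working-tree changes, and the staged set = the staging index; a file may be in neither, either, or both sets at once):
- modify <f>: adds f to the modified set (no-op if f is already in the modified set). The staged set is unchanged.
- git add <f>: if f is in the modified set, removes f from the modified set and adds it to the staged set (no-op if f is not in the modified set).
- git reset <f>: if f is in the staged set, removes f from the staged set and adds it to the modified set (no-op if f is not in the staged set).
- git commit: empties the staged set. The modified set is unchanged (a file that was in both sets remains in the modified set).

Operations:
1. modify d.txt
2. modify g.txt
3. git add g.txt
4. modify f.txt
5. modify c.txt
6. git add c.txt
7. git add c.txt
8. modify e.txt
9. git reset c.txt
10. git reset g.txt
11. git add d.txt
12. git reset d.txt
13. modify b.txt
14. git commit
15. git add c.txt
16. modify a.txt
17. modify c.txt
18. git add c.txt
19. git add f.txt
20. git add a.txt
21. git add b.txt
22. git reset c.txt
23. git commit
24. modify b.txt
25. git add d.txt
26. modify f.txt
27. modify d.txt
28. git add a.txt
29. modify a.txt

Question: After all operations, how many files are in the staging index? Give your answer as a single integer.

After op 1 (modify d.txt): modified={d.txt} staged={none}
After op 2 (modify g.txt): modified={d.txt, g.txt} staged={none}
After op 3 (git add g.txt): modified={d.txt} staged={g.txt}
After op 4 (modify f.txt): modified={d.txt, f.txt} staged={g.txt}
After op 5 (modify c.txt): modified={c.txt, d.txt, f.txt} staged={g.txt}
After op 6 (git add c.txt): modified={d.txt, f.txt} staged={c.txt, g.txt}
After op 7 (git add c.txt): modified={d.txt, f.txt} staged={c.txt, g.txt}
After op 8 (modify e.txt): modified={d.txt, e.txt, f.txt} staged={c.txt, g.txt}
After op 9 (git reset c.txt): modified={c.txt, d.txt, e.txt, f.txt} staged={g.txt}
After op 10 (git reset g.txt): modified={c.txt, d.txt, e.txt, f.txt, g.txt} staged={none}
After op 11 (git add d.txt): modified={c.txt, e.txt, f.txt, g.txt} staged={d.txt}
After op 12 (git reset d.txt): modified={c.txt, d.txt, e.txt, f.txt, g.txt} staged={none}
After op 13 (modify b.txt): modified={b.txt, c.txt, d.txt, e.txt, f.txt, g.txt} staged={none}
After op 14 (git commit): modified={b.txt, c.txt, d.txt, e.txt, f.txt, g.txt} staged={none}
After op 15 (git add c.txt): modified={b.txt, d.txt, e.txt, f.txt, g.txt} staged={c.txt}
After op 16 (modify a.txt): modified={a.txt, b.txt, d.txt, e.txt, f.txt, g.txt} staged={c.txt}
After op 17 (modify c.txt): modified={a.txt, b.txt, c.txt, d.txt, e.txt, f.txt, g.txt} staged={c.txt}
After op 18 (git add c.txt): modified={a.txt, b.txt, d.txt, e.txt, f.txt, g.txt} staged={c.txt}
After op 19 (git add f.txt): modified={a.txt, b.txt, d.txt, e.txt, g.txt} staged={c.txt, f.txt}
After op 20 (git add a.txt): modified={b.txt, d.txt, e.txt, g.txt} staged={a.txt, c.txt, f.txt}
After op 21 (git add b.txt): modified={d.txt, e.txt, g.txt} staged={a.txt, b.txt, c.txt, f.txt}
After op 22 (git reset c.txt): modified={c.txt, d.txt, e.txt, g.txt} staged={a.txt, b.txt, f.txt}
After op 23 (git commit): modified={c.txt, d.txt, e.txt, g.txt} staged={none}
After op 24 (modify b.txt): modified={b.txt, c.txt, d.txt, e.txt, g.txt} staged={none}
After op 25 (git add d.txt): modified={b.txt, c.txt, e.txt, g.txt} staged={d.txt}
After op 26 (modify f.txt): modified={b.txt, c.txt, e.txt, f.txt, g.txt} staged={d.txt}
After op 27 (modify d.txt): modified={b.txt, c.txt, d.txt, e.txt, f.txt, g.txt} staged={d.txt}
After op 28 (git add a.txt): modified={b.txt, c.txt, d.txt, e.txt, f.txt, g.txt} staged={d.txt}
After op 29 (modify a.txt): modified={a.txt, b.txt, c.txt, d.txt, e.txt, f.txt, g.txt} staged={d.txt}
Final staged set: {d.txt} -> count=1

Answer: 1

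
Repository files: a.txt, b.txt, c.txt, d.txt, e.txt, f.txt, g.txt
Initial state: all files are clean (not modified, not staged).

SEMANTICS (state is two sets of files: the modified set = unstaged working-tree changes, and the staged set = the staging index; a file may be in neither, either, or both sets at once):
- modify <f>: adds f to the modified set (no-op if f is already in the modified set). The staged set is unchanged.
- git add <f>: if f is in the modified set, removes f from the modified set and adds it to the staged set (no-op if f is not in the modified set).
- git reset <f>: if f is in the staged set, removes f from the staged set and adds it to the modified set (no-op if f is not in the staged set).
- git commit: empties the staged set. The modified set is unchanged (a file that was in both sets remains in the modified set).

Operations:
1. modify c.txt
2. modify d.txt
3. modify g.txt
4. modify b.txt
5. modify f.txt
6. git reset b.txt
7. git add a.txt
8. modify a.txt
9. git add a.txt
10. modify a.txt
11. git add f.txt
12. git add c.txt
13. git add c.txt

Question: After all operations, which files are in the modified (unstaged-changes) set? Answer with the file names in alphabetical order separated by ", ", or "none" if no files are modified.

After op 1 (modify c.txt): modified={c.txt} staged={none}
After op 2 (modify d.txt): modified={c.txt, d.txt} staged={none}
After op 3 (modify g.txt): modified={c.txt, d.txt, g.txt} staged={none}
After op 4 (modify b.txt): modified={b.txt, c.txt, d.txt, g.txt} staged={none}
After op 5 (modify f.txt): modified={b.txt, c.txt, d.txt, f.txt, g.txt} staged={none}
After op 6 (git reset b.txt): modified={b.txt, c.txt, d.txt, f.txt, g.txt} staged={none}
After op 7 (git add a.txt): modified={b.txt, c.txt, d.txt, f.txt, g.txt} staged={none}
After op 8 (modify a.txt): modified={a.txt, b.txt, c.txt, d.txt, f.txt, g.txt} staged={none}
After op 9 (git add a.txt): modified={b.txt, c.txt, d.txt, f.txt, g.txt} staged={a.txt}
After op 10 (modify a.txt): modified={a.txt, b.txt, c.txt, d.txt, f.txt, g.txt} staged={a.txt}
After op 11 (git add f.txt): modified={a.txt, b.txt, c.txt, d.txt, g.txt} staged={a.txt, f.txt}
After op 12 (git add c.txt): modified={a.txt, b.txt, d.txt, g.txt} staged={a.txt, c.txt, f.txt}
After op 13 (git add c.txt): modified={a.txt, b.txt, d.txt, g.txt} staged={a.txt, c.txt, f.txt}

Answer: a.txt, b.txt, d.txt, g.txt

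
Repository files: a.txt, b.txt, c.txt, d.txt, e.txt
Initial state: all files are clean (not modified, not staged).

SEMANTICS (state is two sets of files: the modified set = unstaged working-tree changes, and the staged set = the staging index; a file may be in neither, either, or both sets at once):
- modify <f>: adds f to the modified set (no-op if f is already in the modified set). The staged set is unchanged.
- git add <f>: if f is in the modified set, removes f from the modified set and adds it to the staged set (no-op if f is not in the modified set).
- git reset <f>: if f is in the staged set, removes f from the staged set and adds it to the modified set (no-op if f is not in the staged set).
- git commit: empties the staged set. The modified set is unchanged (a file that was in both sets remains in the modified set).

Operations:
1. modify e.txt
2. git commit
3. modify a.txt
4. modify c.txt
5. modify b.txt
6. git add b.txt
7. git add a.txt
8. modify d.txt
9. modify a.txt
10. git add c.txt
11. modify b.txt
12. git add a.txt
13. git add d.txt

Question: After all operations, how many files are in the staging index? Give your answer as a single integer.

Answer: 4

Derivation:
After op 1 (modify e.txt): modified={e.txt} staged={none}
After op 2 (git commit): modified={e.txt} staged={none}
After op 3 (modify a.txt): modified={a.txt, e.txt} staged={none}
After op 4 (modify c.txt): modified={a.txt, c.txt, e.txt} staged={none}
After op 5 (modify b.txt): modified={a.txt, b.txt, c.txt, e.txt} staged={none}
After op 6 (git add b.txt): modified={a.txt, c.txt, e.txt} staged={b.txt}
After op 7 (git add a.txt): modified={c.txt, e.txt} staged={a.txt, b.txt}
After op 8 (modify d.txt): modified={c.txt, d.txt, e.txt} staged={a.txt, b.txt}
After op 9 (modify a.txt): modified={a.txt, c.txt, d.txt, e.txt} staged={a.txt, b.txt}
After op 10 (git add c.txt): modified={a.txt, d.txt, e.txt} staged={a.txt, b.txt, c.txt}
After op 11 (modify b.txt): modified={a.txt, b.txt, d.txt, e.txt} staged={a.txt, b.txt, c.txt}
After op 12 (git add a.txt): modified={b.txt, d.txt, e.txt} staged={a.txt, b.txt, c.txt}
After op 13 (git add d.txt): modified={b.txt, e.txt} staged={a.txt, b.txt, c.txt, d.txt}
Final staged set: {a.txt, b.txt, c.txt, d.txt} -> count=4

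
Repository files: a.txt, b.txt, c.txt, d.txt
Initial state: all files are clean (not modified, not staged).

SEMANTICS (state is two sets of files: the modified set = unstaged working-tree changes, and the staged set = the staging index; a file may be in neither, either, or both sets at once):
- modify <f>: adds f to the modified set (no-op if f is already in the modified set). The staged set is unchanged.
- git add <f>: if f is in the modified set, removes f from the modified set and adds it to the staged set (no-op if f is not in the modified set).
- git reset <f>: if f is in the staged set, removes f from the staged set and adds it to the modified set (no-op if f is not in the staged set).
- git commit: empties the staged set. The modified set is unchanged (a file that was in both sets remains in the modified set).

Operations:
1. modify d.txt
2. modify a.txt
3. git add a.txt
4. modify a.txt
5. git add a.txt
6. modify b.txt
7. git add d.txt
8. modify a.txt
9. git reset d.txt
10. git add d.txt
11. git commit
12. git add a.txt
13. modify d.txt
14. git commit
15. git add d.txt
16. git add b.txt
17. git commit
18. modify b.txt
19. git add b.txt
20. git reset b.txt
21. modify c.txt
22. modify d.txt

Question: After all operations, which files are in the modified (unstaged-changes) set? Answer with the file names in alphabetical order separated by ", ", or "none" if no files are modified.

Answer: b.txt, c.txt, d.txt

Derivation:
After op 1 (modify d.txt): modified={d.txt} staged={none}
After op 2 (modify a.txt): modified={a.txt, d.txt} staged={none}
After op 3 (git add a.txt): modified={d.txt} staged={a.txt}
After op 4 (modify a.txt): modified={a.txt, d.txt} staged={a.txt}
After op 5 (git add a.txt): modified={d.txt} staged={a.txt}
After op 6 (modify b.txt): modified={b.txt, d.txt} staged={a.txt}
After op 7 (git add d.txt): modified={b.txt} staged={a.txt, d.txt}
After op 8 (modify a.txt): modified={a.txt, b.txt} staged={a.txt, d.txt}
After op 9 (git reset d.txt): modified={a.txt, b.txt, d.txt} staged={a.txt}
After op 10 (git add d.txt): modified={a.txt, b.txt} staged={a.txt, d.txt}
After op 11 (git commit): modified={a.txt, b.txt} staged={none}
After op 12 (git add a.txt): modified={b.txt} staged={a.txt}
After op 13 (modify d.txt): modified={b.txt, d.txt} staged={a.txt}
After op 14 (git commit): modified={b.txt, d.txt} staged={none}
After op 15 (git add d.txt): modified={b.txt} staged={d.txt}
After op 16 (git add b.txt): modified={none} staged={b.txt, d.txt}
After op 17 (git commit): modified={none} staged={none}
After op 18 (modify b.txt): modified={b.txt} staged={none}
After op 19 (git add b.txt): modified={none} staged={b.txt}
After op 20 (git reset b.txt): modified={b.txt} staged={none}
After op 21 (modify c.txt): modified={b.txt, c.txt} staged={none}
After op 22 (modify d.txt): modified={b.txt, c.txt, d.txt} staged={none}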